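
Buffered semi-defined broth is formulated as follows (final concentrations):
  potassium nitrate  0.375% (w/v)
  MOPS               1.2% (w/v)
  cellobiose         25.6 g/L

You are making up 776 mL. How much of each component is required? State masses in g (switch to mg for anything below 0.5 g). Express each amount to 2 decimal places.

potassium nitrate 2.91 g; MOPS 9.31 g; cellobiose 19.87 g

Scale factor relative to 1 L: 0.776.
potassium nitrate: 0.375 g per 100 mL × 776 mL ÷ 100 = 2.91 g
MOPS: 1.2 g per 100 mL × 776 mL ÷ 100 = 9.31 g
cellobiose: 25.6 g/L × 0.776 L = 19.87 g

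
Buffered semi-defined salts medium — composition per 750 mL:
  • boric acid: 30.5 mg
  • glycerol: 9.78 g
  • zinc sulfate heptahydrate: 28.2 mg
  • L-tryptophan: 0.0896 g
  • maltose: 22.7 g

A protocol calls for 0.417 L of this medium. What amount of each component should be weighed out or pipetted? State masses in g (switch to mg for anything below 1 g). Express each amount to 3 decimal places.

boric acid 16.958 mg; glycerol 5.438 g; zinc sulfate heptahydrate 15.679 mg; L-tryptophan 49.818 mg; maltose 12.621 g

Ratio of target to recipe volume: 417 / 750 = 0.556.
boric acid: 30.5 mg × (417 mL / 750 mL) = 16.958 mg
glycerol: 9.78 g × (417 mL / 750 mL) = 5.438 g
zinc sulfate heptahydrate: 28.2 mg × (417 mL / 750 mL) = 15.679 mg
L-tryptophan: 0.0896 g × (417 mL / 750 mL) = 0.0498176 g = 49.818 mg
maltose: 22.7 g × (417 mL / 750 mL) = 12.621 g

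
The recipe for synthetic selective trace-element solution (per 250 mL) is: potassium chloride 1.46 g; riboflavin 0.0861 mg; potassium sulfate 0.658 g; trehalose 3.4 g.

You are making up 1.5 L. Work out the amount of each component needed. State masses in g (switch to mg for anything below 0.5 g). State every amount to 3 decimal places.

potassium chloride 8.760 g; riboflavin 0.517 mg; potassium sulfate 3.948 g; trehalose 20.400 g

Scale factor = 1500 mL / 250 mL = 6.
potassium chloride: 1.46 g × (1500 mL / 250 mL) = 8.760 g
riboflavin: 0.0861 mg × (1500 mL / 250 mL) = 0.517 mg
potassium sulfate: 0.658 g × (1500 mL / 250 mL) = 3.948 g
trehalose: 3.4 g × (1500 mL / 250 mL) = 20.400 g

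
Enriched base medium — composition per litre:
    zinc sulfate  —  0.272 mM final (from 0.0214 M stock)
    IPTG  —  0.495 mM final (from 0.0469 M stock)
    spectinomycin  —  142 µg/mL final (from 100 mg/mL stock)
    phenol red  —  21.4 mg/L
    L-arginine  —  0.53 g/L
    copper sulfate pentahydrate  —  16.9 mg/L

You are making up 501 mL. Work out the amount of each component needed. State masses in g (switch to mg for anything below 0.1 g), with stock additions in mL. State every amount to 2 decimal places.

Scale factor relative to 1 L: 0.501.
zinc sulfate: V = C2·V2/C1 = 0.272 mM × 501 mL ÷ 21.4 mM = 6.37 mL
IPTG: dilute stock: 0.495 mM × 501 mL ÷ 46.9 mM = 5.29 mL
spectinomycin: V = C2·V2/C1 = 142 µg/mL × 501 mL ÷ 100000 µg/mL = 0.71 mL
phenol red: 21.4 mg/L × 0.501 L = 10.72 mg
L-arginine: 0.53 g/L × 0.501 L = 0.27 g
copper sulfate pentahydrate: 16.9 mg/L × 0.501 L = 8.47 mg

zinc sulfate 6.37 mL; IPTG 5.29 mL; spectinomycin 0.71 mL; phenol red 10.72 mg; L-arginine 0.27 g; copper sulfate pentahydrate 8.47 mg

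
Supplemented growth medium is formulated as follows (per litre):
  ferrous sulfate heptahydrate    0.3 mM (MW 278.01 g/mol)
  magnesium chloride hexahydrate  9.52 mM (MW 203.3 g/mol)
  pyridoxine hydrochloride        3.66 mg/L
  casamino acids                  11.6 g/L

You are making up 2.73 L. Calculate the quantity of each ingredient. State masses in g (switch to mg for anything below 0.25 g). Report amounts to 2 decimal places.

ferrous sulfate heptahydrate 227.69 mg; magnesium chloride hexahydrate 5.28 g; pyridoxine hydrochloride 9.99 mg; casamino acids 31.67 g

Scale factor relative to 1 L: 2.73.
ferrous sulfate heptahydrate: 0.3 mmol/L × 278.01 mg/mmol × 2.73 L = 227.69 mg
magnesium chloride hexahydrate: 9.52 mmol/L × 203.3 g/mol × 2.73 L ÷ 1000 = 5.28 g
pyridoxine hydrochloride: 3.66 mg/L × 2.73 L = 9.99 mg
casamino acids: 11.6 g/L × 2.73 L = 31.67 g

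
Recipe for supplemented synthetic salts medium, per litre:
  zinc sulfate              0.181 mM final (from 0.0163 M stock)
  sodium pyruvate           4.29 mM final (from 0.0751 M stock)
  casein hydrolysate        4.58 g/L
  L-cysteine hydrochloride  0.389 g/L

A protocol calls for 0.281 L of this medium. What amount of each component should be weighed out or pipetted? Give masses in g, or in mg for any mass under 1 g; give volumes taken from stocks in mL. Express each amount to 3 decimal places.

zinc sulfate 3.120 mL; sodium pyruvate 16.052 mL; casein hydrolysate 1.287 g; L-cysteine hydrochloride 109.309 mg

Working volume: 0.281 L.
zinc sulfate: dilute stock: 0.181 mM × 281 mL ÷ 16.3 mM = 3.120 mL
sodium pyruvate: C1V1 = C2V2 → 4.29 mM × 281 mL ÷ 75.1 mM = 16.052 mL
casein hydrolysate: 4.58 g/L × 0.281 L = 1.287 g
L-cysteine hydrochloride: 0.389 g/L × 0.281 L = 0.109309 g = 109.309 mg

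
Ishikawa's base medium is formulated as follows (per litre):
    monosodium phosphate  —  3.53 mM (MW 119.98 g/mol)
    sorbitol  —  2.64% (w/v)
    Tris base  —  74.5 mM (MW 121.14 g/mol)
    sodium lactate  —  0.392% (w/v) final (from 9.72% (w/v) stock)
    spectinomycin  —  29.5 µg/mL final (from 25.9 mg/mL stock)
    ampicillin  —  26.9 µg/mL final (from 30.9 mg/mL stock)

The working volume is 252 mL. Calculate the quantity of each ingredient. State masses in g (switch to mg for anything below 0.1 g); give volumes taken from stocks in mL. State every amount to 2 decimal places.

Scale factor relative to 1 L: 0.252.
monosodium phosphate: 3.53 mmol/L × 119.98 g/mol × 0.252 L ÷ 1000 = 0.11 g
sorbitol: 2.64% w/v = 26.4 g/L → 26.4 × 0.252 L = 6.65 g
Tris base: 74.5 mmol/L × 121.14 g/mol × 0.252 L ÷ 1000 = 2.27 g
sodium lactate: V = C2·V2/C1 = 0.392% ÷ 9.72% × 252 mL = 10.16 mL
spectinomycin: V = C2·V2/C1 = 29.5 µg/mL × 252 mL ÷ 25900 µg/mL = 0.29 mL
ampicillin: C1V1 = C2V2 → 26.9 µg/mL × 252 mL ÷ 30900 µg/mL = 0.22 mL

monosodium phosphate 0.11 g; sorbitol 6.65 g; Tris base 2.27 g; sodium lactate 10.16 mL; spectinomycin 0.29 mL; ampicillin 0.22 mL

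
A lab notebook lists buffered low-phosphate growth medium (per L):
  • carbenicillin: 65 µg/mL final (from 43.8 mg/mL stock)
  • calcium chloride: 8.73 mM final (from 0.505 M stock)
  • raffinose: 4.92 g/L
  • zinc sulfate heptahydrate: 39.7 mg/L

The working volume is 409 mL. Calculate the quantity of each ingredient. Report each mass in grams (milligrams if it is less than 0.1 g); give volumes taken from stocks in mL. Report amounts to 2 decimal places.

Working volume: 409 mL = 0.409 L.
carbenicillin: C1V1 = C2V2 → 65 µg/mL × 409 mL ÷ 43800 µg/mL = 0.61 mL
calcium chloride: dilute stock: 8.73 mM × 409 mL ÷ 505 mM = 7.07 mL
raffinose: 4.92 g/L × 0.409 L = 2.01 g
zinc sulfate heptahydrate: 39.7 mg/L × 0.409 L = 16.24 mg

carbenicillin 0.61 mL; calcium chloride 7.07 mL; raffinose 2.01 g; zinc sulfate heptahydrate 16.24 mg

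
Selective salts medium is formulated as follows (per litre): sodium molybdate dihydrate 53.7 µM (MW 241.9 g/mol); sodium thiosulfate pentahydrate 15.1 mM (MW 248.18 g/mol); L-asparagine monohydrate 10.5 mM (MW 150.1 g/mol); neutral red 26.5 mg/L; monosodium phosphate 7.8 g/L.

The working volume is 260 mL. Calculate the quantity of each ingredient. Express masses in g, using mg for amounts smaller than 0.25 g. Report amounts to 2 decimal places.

Scale factor relative to 1 L: 0.26.
sodium molybdate dihydrate: 53.7 µmol/L × 241.9 g/mol × 0.26 L ÷ 1000 = 3.38 mg
sodium thiosulfate pentahydrate: 15.1 mmol/L × 248.18 g/mol × 0.26 L ÷ 1000 = 0.97 g
L-asparagine monohydrate: 10.5 mmol/L × 150.1 g/mol × 0.26 L ÷ 1000 = 0.41 g
neutral red: 26.5 mg/L × 0.26 L = 6.89 mg
monosodium phosphate: 7.8 g/L × 0.26 L = 2.03 g

sodium molybdate dihydrate 3.38 mg; sodium thiosulfate pentahydrate 0.97 g; L-asparagine monohydrate 0.41 g; neutral red 6.89 mg; monosodium phosphate 2.03 g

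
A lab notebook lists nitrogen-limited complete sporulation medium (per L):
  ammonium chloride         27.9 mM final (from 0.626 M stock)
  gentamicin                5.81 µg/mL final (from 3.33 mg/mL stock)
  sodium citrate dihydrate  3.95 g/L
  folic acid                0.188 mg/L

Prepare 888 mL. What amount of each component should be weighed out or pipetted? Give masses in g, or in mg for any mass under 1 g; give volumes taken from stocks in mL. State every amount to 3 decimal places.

Scale factor relative to 1 L: 0.888.
ammonium chloride: dilute stock: 27.9 mM × 888 mL ÷ 626 mM = 39.577 mL
gentamicin: C1V1 = C2V2 → 5.81 µg/mL × 888 mL ÷ 3330 µg/mL = 1.549 mL
sodium citrate dihydrate: 3.95 g/L × 0.888 L = 3.508 g
folic acid: 0.188 mg/L × 0.888 L = 0.167 mg

ammonium chloride 39.577 mL; gentamicin 1.549 mL; sodium citrate dihydrate 3.508 g; folic acid 0.167 mg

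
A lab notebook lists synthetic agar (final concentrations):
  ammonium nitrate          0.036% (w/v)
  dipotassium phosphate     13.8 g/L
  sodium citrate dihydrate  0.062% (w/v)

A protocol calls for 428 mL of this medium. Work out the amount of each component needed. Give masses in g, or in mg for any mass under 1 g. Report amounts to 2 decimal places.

ammonium nitrate 154.08 mg; dipotassium phosphate 5.91 g; sodium citrate dihydrate 265.36 mg

Target volume = 428 mL = 0.428 L.
ammonium nitrate: 0.036 g per 100 mL × 428 mL ÷ 100 = 0.15408 g = 154.08 mg
dipotassium phosphate: 13.8 g/L × 0.428 L = 5.91 g
sodium citrate dihydrate: 0.062 g per 100 mL × 428 mL ÷ 100 = 0.26536 g = 265.36 mg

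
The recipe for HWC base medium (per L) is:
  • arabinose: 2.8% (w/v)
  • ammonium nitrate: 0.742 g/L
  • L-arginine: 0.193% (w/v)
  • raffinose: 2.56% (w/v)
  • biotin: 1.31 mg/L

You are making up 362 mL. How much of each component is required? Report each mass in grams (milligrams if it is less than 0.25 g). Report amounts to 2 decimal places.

Scale factor relative to 1 L: 0.362.
arabinose: 2.8 g per 100 mL × 362 mL ÷ 100 = 10.14 g
ammonium nitrate: 0.742 g/L × 0.362 L = 0.27 g
L-arginine: 0.193 g per 100 mL × 362 mL ÷ 100 = 0.70 g
raffinose: 2.56 g per 100 mL × 362 mL ÷ 100 = 9.27 g
biotin: 1.31 mg/L × 0.362 L = 0.47 mg

arabinose 10.14 g; ammonium nitrate 0.27 g; L-arginine 0.70 g; raffinose 9.27 g; biotin 0.47 mg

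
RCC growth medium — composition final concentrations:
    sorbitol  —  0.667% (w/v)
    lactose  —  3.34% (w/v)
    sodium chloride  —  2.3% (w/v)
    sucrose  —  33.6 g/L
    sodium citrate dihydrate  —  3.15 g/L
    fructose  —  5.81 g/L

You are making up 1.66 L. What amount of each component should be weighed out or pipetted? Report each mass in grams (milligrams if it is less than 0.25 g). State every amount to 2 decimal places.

sorbitol 11.07 g; lactose 55.44 g; sodium chloride 38.18 g; sucrose 55.78 g; sodium citrate dihydrate 5.23 g; fructose 9.64 g

Working volume: 1.66 L.
sorbitol: 0.667% w/v = 6.67 g/L → 6.67 × 1.66 L = 11.07 g
lactose: 3.34% w/v = 33.4 g/L → 33.4 × 1.66 L = 55.44 g
sodium chloride: 2.3 g per 100 mL × 1660 mL ÷ 100 = 38.18 g
sucrose: 33.6 g/L × 1.66 L = 55.78 g
sodium citrate dihydrate: 3.15 g/L × 1.66 L = 5.23 g
fructose: 5.81 g/L × 1.66 L = 9.64 g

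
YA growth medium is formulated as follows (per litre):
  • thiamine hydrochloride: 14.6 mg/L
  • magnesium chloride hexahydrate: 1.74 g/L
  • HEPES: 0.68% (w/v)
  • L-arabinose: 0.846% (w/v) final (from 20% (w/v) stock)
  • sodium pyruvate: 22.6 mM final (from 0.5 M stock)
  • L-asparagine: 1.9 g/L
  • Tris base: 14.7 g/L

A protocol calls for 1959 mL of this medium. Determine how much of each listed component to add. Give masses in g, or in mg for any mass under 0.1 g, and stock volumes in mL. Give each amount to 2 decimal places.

Scale factor relative to 1 L: 1.959.
thiamine hydrochloride: 14.6 mg/L × 1.959 L = 28.60 mg
magnesium chloride hexahydrate: 1.74 g/L × 1.959 L = 3.41 g
HEPES: 0.68% w/v = 6.8 g/L → 6.8 × 1.959 L = 13.32 g
L-arabinose: dilute stock: 0.846% ÷ 20% × 1959 mL = 82.87 mL
sodium pyruvate: V = C2·V2/C1 = 22.6 mM × 1959 mL ÷ 500 mM = 88.55 mL
L-asparagine: 1.9 g/L × 1.959 L = 3.72 g
Tris base: 14.7 g/L × 1.959 L = 28.80 g

thiamine hydrochloride 28.60 mg; magnesium chloride hexahydrate 3.41 g; HEPES 13.32 g; L-arabinose 82.87 mL; sodium pyruvate 88.55 mL; L-asparagine 3.72 g; Tris base 28.80 g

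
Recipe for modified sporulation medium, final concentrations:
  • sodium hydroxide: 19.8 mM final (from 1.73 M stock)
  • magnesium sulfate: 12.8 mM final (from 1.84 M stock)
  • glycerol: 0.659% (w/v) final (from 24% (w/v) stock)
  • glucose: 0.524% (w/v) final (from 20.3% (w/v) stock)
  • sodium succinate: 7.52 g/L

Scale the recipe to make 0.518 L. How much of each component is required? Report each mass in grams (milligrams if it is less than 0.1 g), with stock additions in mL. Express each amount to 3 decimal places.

Working volume: 0.518 L.
sodium hydroxide: C1V1 = C2V2 → 19.8 mM × 518 mL ÷ 1730 mM = 5.929 mL
magnesium sulfate: dilute stock: 12.8 mM × 518 mL ÷ 1840 mM = 3.603 mL
glycerol: dilute stock: 0.659% ÷ 24% × 518 mL = 14.223 mL
glucose: dilute stock: 0.524% ÷ 20.3% × 518 mL = 13.371 mL
sodium succinate: 7.52 g/L × 0.518 L = 3.895 g

sodium hydroxide 5.929 mL; magnesium sulfate 3.603 mL; glycerol 14.223 mL; glucose 13.371 mL; sodium succinate 3.895 g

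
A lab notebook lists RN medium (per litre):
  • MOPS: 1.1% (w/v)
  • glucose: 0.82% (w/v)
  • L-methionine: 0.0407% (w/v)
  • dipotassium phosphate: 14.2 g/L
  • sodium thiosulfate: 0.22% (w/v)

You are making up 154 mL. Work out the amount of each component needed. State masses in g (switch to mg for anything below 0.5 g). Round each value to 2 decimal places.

Working volume: 154 mL = 0.154 L.
MOPS: 1.1 g per 100 mL × 154 mL ÷ 100 = 1.69 g
glucose: 0.82% w/v = 8.2 g/L → 8.2 × 0.154 L = 1.26 g
L-methionine: 0.0407% w/v = 0.407 g/L → 0.407 × 0.154 L = 0.062678 g = 62.68 mg
dipotassium phosphate: 14.2 g/L × 0.154 L = 2.19 g
sodium thiosulfate: 0.22% w/v = 2.2 g/L → 2.2 × 0.154 L = 0.3388 g = 338.80 mg

MOPS 1.69 g; glucose 1.26 g; L-methionine 62.68 mg; dipotassium phosphate 2.19 g; sodium thiosulfate 338.80 mg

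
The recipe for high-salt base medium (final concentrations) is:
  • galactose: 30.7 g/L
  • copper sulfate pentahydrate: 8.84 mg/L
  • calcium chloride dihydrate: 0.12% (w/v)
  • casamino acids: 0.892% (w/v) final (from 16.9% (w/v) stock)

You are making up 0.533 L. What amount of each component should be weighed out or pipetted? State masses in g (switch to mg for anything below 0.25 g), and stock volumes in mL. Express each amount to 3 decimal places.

Working volume: 0.533 L.
galactose: 30.7 g/L × 0.533 L = 16.363 g
copper sulfate pentahydrate: 8.84 mg/L × 0.533 L = 4.712 mg
calcium chloride dihydrate: 0.12 g per 100 mL × 533 mL ÷ 100 = 0.640 g
casamino acids: C1V1 = C2V2 → 0.892% ÷ 16.9% × 533 mL = 28.132 mL

galactose 16.363 g; copper sulfate pentahydrate 4.712 mg; calcium chloride dihydrate 0.640 g; casamino acids 28.132 mL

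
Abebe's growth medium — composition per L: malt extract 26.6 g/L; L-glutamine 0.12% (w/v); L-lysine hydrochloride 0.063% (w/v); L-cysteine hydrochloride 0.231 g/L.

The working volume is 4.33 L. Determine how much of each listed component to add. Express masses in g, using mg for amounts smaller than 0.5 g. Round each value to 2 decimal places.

Working volume: 4.33 L.
malt extract: 26.6 g/L × 4.33 L = 115.18 g
L-glutamine: 0.12 g per 100 mL × 4330 mL ÷ 100 = 5.20 g
L-lysine hydrochloride: 0.063% w/v = 0.63 g/L → 0.63 × 4.33 L = 2.73 g
L-cysteine hydrochloride: 0.231 g/L × 4.33 L = 1.00 g

malt extract 115.18 g; L-glutamine 5.20 g; L-lysine hydrochloride 2.73 g; L-cysteine hydrochloride 1.00 g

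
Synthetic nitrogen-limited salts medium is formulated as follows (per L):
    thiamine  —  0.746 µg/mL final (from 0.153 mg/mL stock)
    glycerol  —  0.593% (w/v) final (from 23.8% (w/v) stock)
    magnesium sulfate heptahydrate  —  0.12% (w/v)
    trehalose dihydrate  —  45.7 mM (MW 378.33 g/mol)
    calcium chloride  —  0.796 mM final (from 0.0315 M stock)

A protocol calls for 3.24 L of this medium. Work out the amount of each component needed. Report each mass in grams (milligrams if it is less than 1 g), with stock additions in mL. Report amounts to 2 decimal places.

Scale factor relative to 1 L: 3.24.
thiamine: dilute stock: 0.746 µg/mL × 3240 mL ÷ 153 µg/mL = 15.80 mL
glycerol: dilute stock: 0.593% ÷ 23.8% × 3240 mL = 80.73 mL
magnesium sulfate heptahydrate: 0.12% w/v = 1.2 g/L → 1.2 × 3.24 L = 3.89 g
trehalose dihydrate: 45.7 mmol/L × 378.33 g/mol × 3.24 L ÷ 1000 = 56.02 g
calcium chloride: dilute stock: 0.796 mM × 3240 mL ÷ 31.5 mM = 81.87 mL

thiamine 15.80 mL; glycerol 80.73 mL; magnesium sulfate heptahydrate 3.89 g; trehalose dihydrate 56.02 g; calcium chloride 81.87 mL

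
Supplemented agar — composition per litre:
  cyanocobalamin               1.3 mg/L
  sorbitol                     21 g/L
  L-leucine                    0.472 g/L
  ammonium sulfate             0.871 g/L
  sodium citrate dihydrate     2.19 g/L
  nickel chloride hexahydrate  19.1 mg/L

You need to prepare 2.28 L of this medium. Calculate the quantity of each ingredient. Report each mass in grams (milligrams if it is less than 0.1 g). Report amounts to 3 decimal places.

Scale factor relative to 1 L: 2.28.
cyanocobalamin: 1.3 mg/L × 2.28 L = 2.964 mg
sorbitol: 21 g/L × 2.28 L = 47.880 g
L-leucine: 0.472 g/L × 2.28 L = 1.076 g
ammonium sulfate: 0.871 g/L × 2.28 L = 1.986 g
sodium citrate dihydrate: 2.19 g/L × 2.28 L = 4.993 g
nickel chloride hexahydrate: 19.1 mg/L × 2.28 L = 43.548 mg

cyanocobalamin 2.964 mg; sorbitol 47.880 g; L-leucine 1.076 g; ammonium sulfate 1.986 g; sodium citrate dihydrate 4.993 g; nickel chloride hexahydrate 43.548 mg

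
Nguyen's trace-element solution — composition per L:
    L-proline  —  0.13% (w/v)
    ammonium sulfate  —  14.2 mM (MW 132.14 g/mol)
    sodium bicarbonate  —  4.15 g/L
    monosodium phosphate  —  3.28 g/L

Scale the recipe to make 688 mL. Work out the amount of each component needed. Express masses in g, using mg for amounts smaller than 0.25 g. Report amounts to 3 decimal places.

L-proline 0.894 g; ammonium sulfate 1.291 g; sodium bicarbonate 2.855 g; monosodium phosphate 2.257 g

Scale factor relative to 1 L: 0.688.
L-proline: 0.13 g per 100 mL × 688 mL ÷ 100 = 0.894 g
ammonium sulfate: 14.2 mmol/L × 132.14 g/mol × 0.688 L ÷ 1000 = 1.291 g
sodium bicarbonate: 4.15 g/L × 0.688 L = 2.855 g
monosodium phosphate: 3.28 g/L × 0.688 L = 2.257 g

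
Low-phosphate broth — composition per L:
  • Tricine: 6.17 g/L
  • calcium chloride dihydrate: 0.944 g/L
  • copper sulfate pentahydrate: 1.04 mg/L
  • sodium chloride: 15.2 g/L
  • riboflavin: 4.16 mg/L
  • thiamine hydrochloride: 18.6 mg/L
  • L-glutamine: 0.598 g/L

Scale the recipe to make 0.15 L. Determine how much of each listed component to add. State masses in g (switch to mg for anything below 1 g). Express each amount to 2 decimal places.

Tricine 925.50 mg; calcium chloride dihydrate 141.60 mg; copper sulfate pentahydrate 0.16 mg; sodium chloride 2.28 g; riboflavin 0.62 mg; thiamine hydrochloride 2.79 mg; L-glutamine 89.70 mg

Working volume: 0.15 L.
Tricine: 6.17 g/L × 0.15 L = 0.9255 g = 925.50 mg
calcium chloride dihydrate: 0.944 g/L × 0.15 L = 0.1416 g = 141.60 mg
copper sulfate pentahydrate: 1.04 mg/L × 0.15 L = 0.16 mg
sodium chloride: 15.2 g/L × 0.15 L = 2.28 g
riboflavin: 4.16 mg/L × 0.15 L = 0.62 mg
thiamine hydrochloride: 18.6 mg/L × 0.15 L = 2.79 mg
L-glutamine: 0.598 g/L × 0.15 L = 0.0897 g = 89.70 mg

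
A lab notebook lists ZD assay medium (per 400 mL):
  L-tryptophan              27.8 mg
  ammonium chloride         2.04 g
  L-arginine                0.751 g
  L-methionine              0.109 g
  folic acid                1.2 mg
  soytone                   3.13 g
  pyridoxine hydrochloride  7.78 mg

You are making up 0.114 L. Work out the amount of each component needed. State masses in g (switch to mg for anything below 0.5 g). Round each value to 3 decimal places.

Ratio of target to recipe volume: 114 / 400 = 0.285.
L-tryptophan: 27.8 mg × (114 mL / 400 mL) = 7.923 mg
ammonium chloride: 2.04 g × (114 mL / 400 mL) = 0.581 g
L-arginine: 0.751 g × (114 mL / 400 mL) = 0.214035 g = 214.035 mg
L-methionine: 0.109 g × (114 mL / 400 mL) = 0.031065 g = 31.065 mg
folic acid: 1.2 mg × (114 mL / 400 mL) = 0.342 mg
soytone: 3.13 g × (114 mL / 400 mL) = 0.892 g
pyridoxine hydrochloride: 7.78 mg × (114 mL / 400 mL) = 2.217 mg

L-tryptophan 7.923 mg; ammonium chloride 0.581 g; L-arginine 214.035 mg; L-methionine 31.065 mg; folic acid 0.342 mg; soytone 0.892 g; pyridoxine hydrochloride 2.217 mg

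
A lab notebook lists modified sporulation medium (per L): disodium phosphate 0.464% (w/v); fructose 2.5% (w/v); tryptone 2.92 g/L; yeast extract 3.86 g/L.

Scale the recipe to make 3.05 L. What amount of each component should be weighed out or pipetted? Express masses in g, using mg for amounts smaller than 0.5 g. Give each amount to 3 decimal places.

disodium phosphate 14.152 g; fructose 76.250 g; tryptone 8.906 g; yeast extract 11.773 g

Working volume: 3.05 L.
disodium phosphate: 0.464% w/v = 4.64 g/L → 4.64 × 3.05 L = 14.152 g
fructose: 2.5% w/v = 25 g/L → 25 × 3.05 L = 76.250 g
tryptone: 2.92 g/L × 3.05 L = 8.906 g
yeast extract: 3.86 g/L × 3.05 L = 11.773 g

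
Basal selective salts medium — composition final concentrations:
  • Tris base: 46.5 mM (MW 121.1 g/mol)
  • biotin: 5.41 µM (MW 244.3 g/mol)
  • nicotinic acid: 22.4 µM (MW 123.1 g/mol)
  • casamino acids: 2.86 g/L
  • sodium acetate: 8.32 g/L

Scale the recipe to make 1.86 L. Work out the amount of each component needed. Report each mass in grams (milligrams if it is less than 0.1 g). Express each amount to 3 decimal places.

Working volume: 1.86 L.
Tris base: 46.5 mmol/L × 121.1 g/mol × 1.86 L ÷ 1000 = 10.474 g
biotin: 5.41 µmol/L × 244.3 g/mol × 1.86 L ÷ 1000 = 2.458 mg
nicotinic acid: 22.4 µmol/L × 123.1 g/mol × 1.86 L ÷ 1000 = 5.129 mg
casamino acids: 2.86 g/L × 1.86 L = 5.320 g
sodium acetate: 8.32 g/L × 1.86 L = 15.475 g

Tris base 10.474 g; biotin 2.458 mg; nicotinic acid 5.129 mg; casamino acids 5.320 g; sodium acetate 15.475 g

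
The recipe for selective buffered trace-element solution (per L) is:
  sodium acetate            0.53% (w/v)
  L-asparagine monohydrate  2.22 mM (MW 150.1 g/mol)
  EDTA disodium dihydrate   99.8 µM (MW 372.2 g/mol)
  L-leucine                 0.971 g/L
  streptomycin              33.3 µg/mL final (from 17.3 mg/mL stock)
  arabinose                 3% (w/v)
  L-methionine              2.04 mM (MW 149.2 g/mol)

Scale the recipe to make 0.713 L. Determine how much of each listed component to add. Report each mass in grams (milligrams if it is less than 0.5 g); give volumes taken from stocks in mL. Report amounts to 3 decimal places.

sodium acetate 3.779 g; L-asparagine monohydrate 237.587 mg; EDTA disodium dihydrate 26.485 mg; L-leucine 0.692 g; streptomycin 1.372 mL; arabinose 21.390 g; L-methionine 217.014 mg

Scale factor relative to 1 L: 0.713.
sodium acetate: 0.53% w/v = 5.3 g/L → 5.3 × 0.713 L = 3.779 g
L-asparagine monohydrate: 2.22 mmol/L × 150.1 mg/mmol × 0.713 L = 237.587 mg
EDTA disodium dihydrate: 99.8 µmol/L × 372.2 g/mol × 0.713 L ÷ 1000 = 26.485 mg
L-leucine: 0.971 g/L × 0.713 L = 0.692 g
streptomycin: dilute stock: 33.3 µg/mL × 713 mL ÷ 17300 µg/mL = 1.372 mL
arabinose: 3 g per 100 mL × 713 mL ÷ 100 = 21.390 g
L-methionine: 2.04 mmol/L × 149.2 mg/mmol × 0.713 L = 217.014 mg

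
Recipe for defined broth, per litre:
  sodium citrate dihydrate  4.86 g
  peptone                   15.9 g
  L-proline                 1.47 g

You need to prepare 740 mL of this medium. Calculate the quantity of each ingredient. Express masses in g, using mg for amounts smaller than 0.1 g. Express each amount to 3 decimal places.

Ratio of target to recipe volume: 740 / 1000 = 0.74.
sodium citrate dihydrate: 4.86 g × (740 mL / 1000 mL) = 3.596 g
peptone: 15.9 g × (740 mL / 1000 mL) = 11.766 g
L-proline: 1.47 g × (740 mL / 1000 mL) = 1.088 g

sodium citrate dihydrate 3.596 g; peptone 11.766 g; L-proline 1.088 g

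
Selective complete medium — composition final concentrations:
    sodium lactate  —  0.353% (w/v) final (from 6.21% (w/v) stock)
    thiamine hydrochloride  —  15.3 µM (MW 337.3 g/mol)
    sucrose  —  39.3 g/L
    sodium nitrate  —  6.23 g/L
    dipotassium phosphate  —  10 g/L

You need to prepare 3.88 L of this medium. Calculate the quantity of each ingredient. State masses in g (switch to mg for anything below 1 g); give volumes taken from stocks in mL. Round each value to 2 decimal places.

Working volume: 3.88 L.
sodium lactate: dilute stock: 0.353% ÷ 6.21% × 3880 mL = 220.55 mL
thiamine hydrochloride: 15.3 µmol/L × 337.3 g/mol × 3.88 L ÷ 1000 = 20.02 mg
sucrose: 39.3 g/L × 3.88 L = 152.48 g
sodium nitrate: 6.23 g/L × 3.88 L = 24.17 g
dipotassium phosphate: 10 g/L × 3.88 L = 38.80 g

sodium lactate 220.55 mL; thiamine hydrochloride 20.02 mg; sucrose 152.48 g; sodium nitrate 24.17 g; dipotassium phosphate 38.80 g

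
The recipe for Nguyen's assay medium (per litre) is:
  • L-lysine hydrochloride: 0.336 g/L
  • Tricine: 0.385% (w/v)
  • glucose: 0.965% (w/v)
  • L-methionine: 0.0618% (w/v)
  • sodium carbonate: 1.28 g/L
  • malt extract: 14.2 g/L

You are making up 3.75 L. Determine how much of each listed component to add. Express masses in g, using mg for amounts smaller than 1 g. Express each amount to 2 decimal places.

Scale factor relative to 1 L: 3.75.
L-lysine hydrochloride: 0.336 g/L × 3.75 L = 1.26 g
Tricine: 0.385% w/v = 3.85 g/L → 3.85 × 3.75 L = 14.44 g
glucose: 0.965 g per 100 mL × 3750 mL ÷ 100 = 36.19 g
L-methionine: 0.0618 g per 100 mL × 3750 mL ÷ 100 = 2.32 g
sodium carbonate: 1.28 g/L × 3.75 L = 4.80 g
malt extract: 14.2 g/L × 3.75 L = 53.25 g

L-lysine hydrochloride 1.26 g; Tricine 14.44 g; glucose 36.19 g; L-methionine 2.32 g; sodium carbonate 4.80 g; malt extract 53.25 g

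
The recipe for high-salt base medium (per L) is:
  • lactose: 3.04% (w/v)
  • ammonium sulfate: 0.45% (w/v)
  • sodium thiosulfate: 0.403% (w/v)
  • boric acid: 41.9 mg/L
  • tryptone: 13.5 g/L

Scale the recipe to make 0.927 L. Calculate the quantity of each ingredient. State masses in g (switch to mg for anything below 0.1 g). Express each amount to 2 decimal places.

Working volume: 0.927 L.
lactose: 3.04 g per 100 mL × 927 mL ÷ 100 = 28.18 g
ammonium sulfate: 0.45 g per 100 mL × 927 mL ÷ 100 = 4.17 g
sodium thiosulfate: 0.403 g per 100 mL × 927 mL ÷ 100 = 3.74 g
boric acid: 41.9 mg/L × 0.927 L = 38.84 mg
tryptone: 13.5 g/L × 0.927 L = 12.51 g

lactose 28.18 g; ammonium sulfate 4.17 g; sodium thiosulfate 3.74 g; boric acid 38.84 mg; tryptone 12.51 g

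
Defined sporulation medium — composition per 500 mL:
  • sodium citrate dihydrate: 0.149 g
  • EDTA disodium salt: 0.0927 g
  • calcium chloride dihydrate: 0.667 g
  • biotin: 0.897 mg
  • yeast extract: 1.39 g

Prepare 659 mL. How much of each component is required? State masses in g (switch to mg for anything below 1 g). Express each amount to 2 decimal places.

Scale factor = 659 mL / 500 mL = 1.318.
sodium citrate dihydrate: 0.149 g × (659 mL / 500 mL) = 0.196382 g = 196.38 mg
EDTA disodium salt: 0.0927 g × (659 mL / 500 mL) = 0.122179 g = 122.18 mg
calcium chloride dihydrate: 0.667 g × (659 mL / 500 mL) = 0.879106 g = 879.11 mg
biotin: 0.897 mg × (659 mL / 500 mL) = 1.18 mg
yeast extract: 1.39 g × (659 mL / 500 mL) = 1.83 g

sodium citrate dihydrate 196.38 mg; EDTA disodium salt 122.18 mg; calcium chloride dihydrate 879.11 mg; biotin 1.18 mg; yeast extract 1.83 g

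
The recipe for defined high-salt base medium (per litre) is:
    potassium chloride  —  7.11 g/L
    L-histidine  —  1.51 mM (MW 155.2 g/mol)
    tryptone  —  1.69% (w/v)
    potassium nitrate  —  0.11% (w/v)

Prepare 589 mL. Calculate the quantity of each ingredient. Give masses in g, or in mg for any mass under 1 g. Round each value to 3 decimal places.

potassium chloride 4.188 g; L-histidine 138.033 mg; tryptone 9.954 g; potassium nitrate 647.900 mg

Target volume = 589 mL = 0.589 L.
potassium chloride: 7.11 g/L × 0.589 L = 4.188 g
L-histidine: 1.51 mmol/L × 155.2 mg/mmol × 0.589 L = 138.033 mg
tryptone: 1.69% w/v = 16.9 g/L → 16.9 × 0.589 L = 9.954 g
potassium nitrate: 0.11% w/v = 1.1 g/L → 1.1 × 0.589 L = 0.6479 g = 647.900 mg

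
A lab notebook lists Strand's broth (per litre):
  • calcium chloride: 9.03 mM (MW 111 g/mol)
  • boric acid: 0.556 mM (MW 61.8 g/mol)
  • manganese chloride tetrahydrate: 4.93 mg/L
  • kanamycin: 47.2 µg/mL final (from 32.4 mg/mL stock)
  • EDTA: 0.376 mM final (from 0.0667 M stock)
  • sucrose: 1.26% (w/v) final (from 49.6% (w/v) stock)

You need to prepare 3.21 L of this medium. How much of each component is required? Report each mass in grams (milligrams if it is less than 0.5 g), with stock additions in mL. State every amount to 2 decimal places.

calcium chloride 3.22 g; boric acid 110.30 mg; manganese chloride tetrahydrate 15.83 mg; kanamycin 4.68 mL; EDTA 18.10 mL; sucrose 81.54 mL

Scale factor relative to 1 L: 3.21.
calcium chloride: 9.03 mmol/L × 111 g/mol × 3.21 L ÷ 1000 = 3.22 g
boric acid: 0.556 mmol/L × 61.8 mg/mmol × 3.21 L = 110.30 mg
manganese chloride tetrahydrate: 4.93 mg/L × 3.21 L = 15.83 mg
kanamycin: dilute stock: 47.2 µg/mL × 3210 mL ÷ 32400 µg/mL = 4.68 mL
EDTA: dilute stock: 0.376 mM × 3210 mL ÷ 66.7 mM = 18.10 mL
sucrose: dilute stock: 1.26% ÷ 49.6% × 3210 mL = 81.54 mL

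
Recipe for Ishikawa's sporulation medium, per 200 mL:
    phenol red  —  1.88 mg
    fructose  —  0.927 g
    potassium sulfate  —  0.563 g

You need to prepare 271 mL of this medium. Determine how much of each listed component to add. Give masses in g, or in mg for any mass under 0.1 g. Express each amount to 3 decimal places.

Ratio of target to recipe volume: 271 / 200 = 1.355.
phenol red: 1.88 mg × (271 mL / 200 mL) = 2.547 mg
fructose: 0.927 g × (271 mL / 200 mL) = 1.256 g
potassium sulfate: 0.563 g × (271 mL / 200 mL) = 0.763 g

phenol red 2.547 mg; fructose 1.256 g; potassium sulfate 0.763 g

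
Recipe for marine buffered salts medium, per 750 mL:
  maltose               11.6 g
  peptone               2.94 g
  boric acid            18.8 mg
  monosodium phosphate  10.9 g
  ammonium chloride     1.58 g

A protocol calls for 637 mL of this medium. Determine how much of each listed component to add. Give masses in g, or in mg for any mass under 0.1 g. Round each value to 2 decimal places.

maltose 9.85 g; peptone 2.50 g; boric acid 15.97 mg; monosodium phosphate 9.26 g; ammonium chloride 1.34 g

Ratio of target to recipe volume: 637 / 750 = 0.849333.
maltose: 11.6 g × (637 mL / 750 mL) = 9.85 g
peptone: 2.94 g × (637 mL / 750 mL) = 2.50 g
boric acid: 18.8 mg × (637 mL / 750 mL) = 15.97 mg
monosodium phosphate: 10.9 g × (637 mL / 750 mL) = 9.26 g
ammonium chloride: 1.58 g × (637 mL / 750 mL) = 1.34 g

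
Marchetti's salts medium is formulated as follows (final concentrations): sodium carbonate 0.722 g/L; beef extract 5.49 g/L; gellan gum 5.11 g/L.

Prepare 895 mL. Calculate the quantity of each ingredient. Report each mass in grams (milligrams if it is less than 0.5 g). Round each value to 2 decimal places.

sodium carbonate 0.65 g; beef extract 4.91 g; gellan gum 4.57 g

Target volume = 895 mL = 0.895 L.
sodium carbonate: 0.722 g/L × 0.895 L = 0.65 g
beef extract: 5.49 g/L × 0.895 L = 4.91 g
gellan gum: 5.11 g/L × 0.895 L = 4.57 g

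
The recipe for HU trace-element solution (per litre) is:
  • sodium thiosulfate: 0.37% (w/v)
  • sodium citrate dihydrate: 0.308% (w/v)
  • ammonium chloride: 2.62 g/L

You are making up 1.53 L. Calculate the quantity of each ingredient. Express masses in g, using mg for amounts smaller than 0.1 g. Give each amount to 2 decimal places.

sodium thiosulfate 5.66 g; sodium citrate dihydrate 4.71 g; ammonium chloride 4.01 g

Working volume: 1.53 L.
sodium thiosulfate: 0.37% w/v = 3.7 g/L → 3.7 × 1.53 L = 5.66 g
sodium citrate dihydrate: 0.308% w/v = 3.08 g/L → 3.08 × 1.53 L = 4.71 g
ammonium chloride: 2.62 g/L × 1.53 L = 4.01 g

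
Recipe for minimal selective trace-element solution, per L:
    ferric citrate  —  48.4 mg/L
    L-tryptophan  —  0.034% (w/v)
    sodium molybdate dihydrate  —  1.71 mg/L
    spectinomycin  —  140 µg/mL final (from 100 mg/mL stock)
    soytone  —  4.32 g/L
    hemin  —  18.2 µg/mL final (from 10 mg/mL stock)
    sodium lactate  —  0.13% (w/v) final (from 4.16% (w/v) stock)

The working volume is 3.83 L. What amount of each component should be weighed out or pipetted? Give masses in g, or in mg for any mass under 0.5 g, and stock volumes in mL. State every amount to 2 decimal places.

ferric citrate 185.37 mg; L-tryptophan 1.30 g; sodium molybdate dihydrate 6.55 mg; spectinomycin 5.36 mL; soytone 16.55 g; hemin 6.97 mL; sodium lactate 119.69 mL

Scale factor relative to 1 L: 3.83.
ferric citrate: 48.4 mg/L × 3.83 L = 185.37 mg
L-tryptophan: 0.034 g per 100 mL × 3830 mL ÷ 100 = 1.30 g
sodium molybdate dihydrate: 1.71 mg/L × 3.83 L = 6.55 mg
spectinomycin: dilute stock: 140 µg/mL × 3830 mL ÷ 100000 µg/mL = 5.36 mL
soytone: 4.32 g/L × 3.83 L = 16.55 g
hemin: C1V1 = C2V2 → 18.2 µg/mL × 3830 mL ÷ 10000 µg/mL = 6.97 mL
sodium lactate: V = C2·V2/C1 = 0.13% ÷ 4.16% × 3830 mL = 119.69 mL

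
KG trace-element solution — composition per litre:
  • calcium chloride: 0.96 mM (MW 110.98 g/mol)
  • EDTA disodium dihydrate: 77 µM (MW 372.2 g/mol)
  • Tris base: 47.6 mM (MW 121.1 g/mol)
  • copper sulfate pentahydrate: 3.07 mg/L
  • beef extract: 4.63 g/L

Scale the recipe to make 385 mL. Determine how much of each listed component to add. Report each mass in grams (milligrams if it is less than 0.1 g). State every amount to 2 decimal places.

Scale factor relative to 1 L: 0.385.
calcium chloride: 0.96 mmol/L × 110.98 mg/mmol × 0.385 L = 41.02 mg
EDTA disodium dihydrate: 77 µmol/L × 372.2 g/mol × 0.385 L ÷ 1000 = 11.03 mg
Tris base: 47.6 mmol/L × 121.1 g/mol × 0.385 L ÷ 1000 = 2.22 g
copper sulfate pentahydrate: 3.07 mg/L × 0.385 L = 1.18 mg
beef extract: 4.63 g/L × 0.385 L = 1.78 g

calcium chloride 41.02 mg; EDTA disodium dihydrate 11.03 mg; Tris base 2.22 g; copper sulfate pentahydrate 1.18 mg; beef extract 1.78 g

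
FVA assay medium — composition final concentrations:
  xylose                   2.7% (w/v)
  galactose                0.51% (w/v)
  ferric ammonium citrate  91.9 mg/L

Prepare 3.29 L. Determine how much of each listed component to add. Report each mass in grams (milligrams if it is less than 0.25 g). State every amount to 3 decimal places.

xylose 88.830 g; galactose 16.779 g; ferric ammonium citrate 0.302 g

Working volume: 3.29 L.
xylose: 2.7% w/v = 27 g/L → 27 × 3.29 L = 88.830 g
galactose: 0.51% w/v = 5.1 g/L → 5.1 × 3.29 L = 16.779 g
ferric ammonium citrate: 91.9 mg/L × 3.29 L = 302.351 mg = 0.302 g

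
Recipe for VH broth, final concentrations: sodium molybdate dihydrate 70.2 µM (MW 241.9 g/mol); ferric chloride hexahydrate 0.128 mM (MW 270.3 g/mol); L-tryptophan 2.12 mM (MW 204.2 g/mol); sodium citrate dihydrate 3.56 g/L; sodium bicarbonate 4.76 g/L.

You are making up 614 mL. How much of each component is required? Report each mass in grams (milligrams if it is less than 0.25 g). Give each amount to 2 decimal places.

Working volume: 614 mL = 0.614 L.
sodium molybdate dihydrate: 70.2 µmol/L × 241.9 g/mol × 0.614 L ÷ 1000 = 10.43 mg
ferric chloride hexahydrate: 0.128 mmol/L × 270.3 mg/mmol × 0.614 L = 21.24 mg
L-tryptophan: 2.12 mmol/L × 204.2 g/mol × 0.614 L ÷ 1000 = 0.27 g
sodium citrate dihydrate: 3.56 g/L × 0.614 L = 2.19 g
sodium bicarbonate: 4.76 g/L × 0.614 L = 2.92 g

sodium molybdate dihydrate 10.43 mg; ferric chloride hexahydrate 21.24 mg; L-tryptophan 0.27 g; sodium citrate dihydrate 2.19 g; sodium bicarbonate 2.92 g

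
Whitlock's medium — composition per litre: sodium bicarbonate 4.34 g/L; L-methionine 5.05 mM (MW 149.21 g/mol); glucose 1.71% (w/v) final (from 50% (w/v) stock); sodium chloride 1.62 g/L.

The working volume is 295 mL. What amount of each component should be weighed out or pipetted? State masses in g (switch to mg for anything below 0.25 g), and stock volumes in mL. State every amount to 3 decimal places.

Target volume = 295 mL = 0.295 L.
sodium bicarbonate: 4.34 g/L × 0.295 L = 1.280 g
L-methionine: 5.05 mmol/L × 149.21 mg/mmol × 0.295 L = 222.286 mg
glucose: V = C2·V2/C1 = 1.71% ÷ 50% × 295 mL = 10.089 mL
sodium chloride: 1.62 g/L × 0.295 L = 0.478 g

sodium bicarbonate 1.280 g; L-methionine 222.286 mg; glucose 10.089 mL; sodium chloride 0.478 g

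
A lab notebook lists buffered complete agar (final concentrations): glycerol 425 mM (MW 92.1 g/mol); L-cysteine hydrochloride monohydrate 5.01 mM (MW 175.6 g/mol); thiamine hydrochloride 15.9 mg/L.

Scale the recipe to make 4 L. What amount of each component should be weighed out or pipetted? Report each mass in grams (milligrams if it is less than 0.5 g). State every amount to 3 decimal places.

glycerol 156.570 g; L-cysteine hydrochloride monohydrate 3.519 g; thiamine hydrochloride 63.600 mg

Scale factor relative to 1 L: 4.
glycerol: 425 mmol/L × 92.1 g/mol × 4 L ÷ 1000 = 156.570 g
L-cysteine hydrochloride monohydrate: 5.01 mmol/L × 175.6 g/mol × 4 L ÷ 1000 = 3.519 g
thiamine hydrochloride: 15.9 mg/L × 4 L = 63.600 mg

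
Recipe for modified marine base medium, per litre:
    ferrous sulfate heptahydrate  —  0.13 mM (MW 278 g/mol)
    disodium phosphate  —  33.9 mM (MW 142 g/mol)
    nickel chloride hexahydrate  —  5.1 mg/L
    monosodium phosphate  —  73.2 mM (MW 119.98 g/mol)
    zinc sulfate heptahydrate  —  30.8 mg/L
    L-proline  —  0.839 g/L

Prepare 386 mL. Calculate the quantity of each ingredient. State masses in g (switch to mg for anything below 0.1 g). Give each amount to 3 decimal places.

ferrous sulfate heptahydrate 13.950 mg; disodium phosphate 1.858 g; nickel chloride hexahydrate 1.969 mg; monosodium phosphate 3.390 g; zinc sulfate heptahydrate 11.889 mg; L-proline 0.324 g

Scale factor relative to 1 L: 0.386.
ferrous sulfate heptahydrate: 0.13 mmol/L × 278 mg/mmol × 0.386 L = 13.950 mg
disodium phosphate: 33.9 mmol/L × 142 g/mol × 0.386 L ÷ 1000 = 1.858 g
nickel chloride hexahydrate: 5.1 mg/L × 0.386 L = 1.969 mg
monosodium phosphate: 73.2 mmol/L × 119.98 g/mol × 0.386 L ÷ 1000 = 3.390 g
zinc sulfate heptahydrate: 30.8 mg/L × 0.386 L = 11.889 mg
L-proline: 0.839 g/L × 0.386 L = 0.324 g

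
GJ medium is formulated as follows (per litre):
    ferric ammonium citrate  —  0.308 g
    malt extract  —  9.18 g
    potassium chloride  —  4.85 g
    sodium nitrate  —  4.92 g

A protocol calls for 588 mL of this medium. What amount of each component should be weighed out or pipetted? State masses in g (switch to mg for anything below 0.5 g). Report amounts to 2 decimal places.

ferric ammonium citrate 181.10 mg; malt extract 5.40 g; potassium chloride 2.85 g; sodium nitrate 2.89 g

Scale factor = 588 mL / 1000 mL = 0.588.
ferric ammonium citrate: 0.308 g × (588 mL / 1000 mL) = 0.181104 g = 181.10 mg
malt extract: 9.18 g × (588 mL / 1000 mL) = 5.40 g
potassium chloride: 4.85 g × (588 mL / 1000 mL) = 2.85 g
sodium nitrate: 4.92 g × (588 mL / 1000 mL) = 2.89 g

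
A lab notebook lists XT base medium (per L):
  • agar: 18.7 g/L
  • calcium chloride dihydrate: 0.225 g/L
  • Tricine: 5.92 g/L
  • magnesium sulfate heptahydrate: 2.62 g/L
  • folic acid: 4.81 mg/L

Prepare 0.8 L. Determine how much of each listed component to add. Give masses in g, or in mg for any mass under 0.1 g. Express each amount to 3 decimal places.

Scale factor relative to 1 L: 0.8.
agar: 18.7 g/L × 0.8 L = 14.960 g
calcium chloride dihydrate: 0.225 g/L × 0.8 L = 0.180 g
Tricine: 5.92 g/L × 0.8 L = 4.736 g
magnesium sulfate heptahydrate: 2.62 g/L × 0.8 L = 2.096 g
folic acid: 4.81 mg/L × 0.8 L = 3.848 mg

agar 14.960 g; calcium chloride dihydrate 0.180 g; Tricine 4.736 g; magnesium sulfate heptahydrate 2.096 g; folic acid 3.848 mg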